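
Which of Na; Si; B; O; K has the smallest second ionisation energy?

Si

Consider each +1 ion: Na⁺ is the bare [Ne] core; Si⁺ still has 3 valence electrons; B⁺ still has 2 valence electrons; O⁺ still has 5 valence electrons; K⁺ is the bare [Ar] core.
Usually core removal costs more than valence removal, but here the competition is close: a tightly held n=2 valence electron can cost more to remove than an n=3 core electron, so the actual values have to decide it.
Valence configurations: Si⁺ [Ne]3s²3p¹, B⁺ [He]2s², O⁺ [He]2s²2p³.
The numbers (kJ/mol): Na 4562, Si 1577, B 2427, O 3388, K 3052.
Hence IE_2: Si < B < K < O < Na.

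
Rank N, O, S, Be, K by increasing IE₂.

Consider each +1 ion: N⁺ still has 4 valence electrons; O⁺ still has 5 valence electrons; S⁺ still has 5 valence electrons; Be⁺ still has 1 valence electron; K⁺ is the bare [Ar] core.
Usually core removal costs more than valence removal, but here the competition is close: a tightly held n=2 valence electron can cost more to remove than an n=3 core electron, so the actual values have to decide it.
Valence configurations: N⁺ [He]2s²2p², O⁺ [He]2s²2p³, S⁺ [Ne]3s²3p³, Be⁺ [He]2s¹.
Approximate IE_2 values (kJ/mol): N 2856, O 3388, S 2252, Be 1757, K 3052.
So the second ionization energies run Be < S < N < K < O.

Be < S < N < K < O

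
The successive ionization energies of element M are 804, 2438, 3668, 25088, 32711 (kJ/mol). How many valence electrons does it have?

3

Look for the largest jump between consecutive ionization energies: IE4/IE3 ≈ 6.8, far larger than any earlier ratio.
That jump marks the point where a core electron is being removed. So the atom has 3 valence electrons.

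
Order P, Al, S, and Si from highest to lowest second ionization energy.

S > P > Al > Si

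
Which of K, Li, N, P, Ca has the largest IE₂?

IE_2 is the cost of taking one more electron from the +1 cation: K⁺ is the bare [Ar] core; Li⁺ is the bare [He] core; N⁺ still has 4 valence electrons; P⁺ still has 4 valence electrons; Ca⁺ still has 1 valence electron.
Core electrons are held far more tightly than valence electrons, so K and Li top the IE_2 order.
Valence configurations: N⁺ [He]2s²2p², P⁺ [Ne]3s²3p², Ca⁺ [Ar]4s¹.
The numbers (kJ/mol): K 3052, Li 7298, N 2856, P 1907, Ca 1145.
So the second ionization energies run Ca < P < N < K < Li.

Li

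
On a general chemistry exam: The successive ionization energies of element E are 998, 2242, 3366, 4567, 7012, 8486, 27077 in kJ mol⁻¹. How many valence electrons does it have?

Look for the largest jump between consecutive ionization energies: IE7/IE6 ≈ 3.2, far larger than any earlier ratio.
That jump marks the point where a core electron is being removed. So the atom has 6 valence electrons.

6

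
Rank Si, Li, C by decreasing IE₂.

The second ionization energy removes an electron from the +1 ion. For each element: Si⁺ still has 3 valence electrons; Li⁺ is the bare [He] core; C⁺ still has 3 valence electrons.
Pulling an electron out of a noble-gas core costs far more than removing a remaining valence electron, so Li sits at the high end of IE_2.
Valence configurations: Si⁺ [Ne]3s²3p¹, C⁺ [He]2s²2p¹.
Approximate IE_2 values (kJ/mol): Si 1577, Li 7298, C 2353.
Putting it together, IE_2: Si < C < Li.

Li > C > Si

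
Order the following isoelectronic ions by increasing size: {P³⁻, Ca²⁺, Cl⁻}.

All of these have 18 electrons, so size is governed by nuclear charge alone: the more protons, the stronger the pull on the same electron cloud, and the smaller the ion.
Nuclear charges: Ca²⁺ (Z=20), Cl⁻ (Z=17), P³⁻ (Z=15).
Smallest to largest: Ca²⁺ < Cl⁻ < P³⁻.

Ca²⁺, Cl⁻, P³⁻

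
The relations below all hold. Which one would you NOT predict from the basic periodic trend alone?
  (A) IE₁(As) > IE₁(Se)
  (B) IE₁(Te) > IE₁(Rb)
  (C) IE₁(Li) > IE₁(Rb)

The general trend: IE₁ increases across a period and decreases down a group.
(A) As (period 4, group 15) vs Se (period 4, group 16): the stated order contradicts the simple trend.
(B) Te (period 5, group 16) vs Rb (period 5, group 1): the stated order agrees with the simple trend.
(C) Li (period 2, group 1) vs Rb (period 5, group 1): the stated order agrees with the simple trend.
The exception is (A): Se (4p⁴) ionizes more easily than half-filled As (4p³).

(A)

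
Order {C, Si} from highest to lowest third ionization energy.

C, Si

After 2 electrons have been removed, what remains? C²⁺ still has 2 valence electrons; Si²⁺ still has 2 valence electrons.
All are still removing valence electrons, so compare the +2 ions as you would atoms: IE_3 generally rises across a period (higher Z_eff) and falls down a group (larger shell), subject to the usual subshell exceptions.
Valence configurations: C²⁺ [He]2s², Si²⁺ [Ne]3s².
The numbers (kJ/mol): C 4620, Si 3232.
So the third ionization energies run Si < C.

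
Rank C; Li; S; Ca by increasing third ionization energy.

S < C < Ca < Li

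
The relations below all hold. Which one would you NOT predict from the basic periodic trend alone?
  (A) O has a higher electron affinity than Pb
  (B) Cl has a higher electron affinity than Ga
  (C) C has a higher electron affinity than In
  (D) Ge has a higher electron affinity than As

(D)

The general trend: electron affinity increases across a period and decreases down a group.
(A) O (period 2, group 16) vs Pb (period 6, group 14): the stated order agrees with the simple trend.
(B) Cl (period 3, group 17) vs Ga (period 4, group 13): the stated order agrees with the simple trend.
(C) C (period 2, group 14) vs In (period 5, group 13): the stated order agrees with the simple trend.
(D) Ge (period 4, group 14) vs As (period 4, group 15): the stated order contradicts the simple trend.
The exception is (D): adding an electron to As's half-filled 4p³ is unfavourable, so Ge (4p²) has the more exothermic EA.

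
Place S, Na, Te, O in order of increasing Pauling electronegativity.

O is in period 2, group 16; Na is in period 3, group 1; S is in period 3, group 16; Te is in period 5, group 16.
Atoms toward the upper right of the periodic table pull bonding electrons most strongly.
These span different periods and groups, so the two trends combine.
Te > Na: the two effects oppose for this pair; the across-period effect wins (2.10 vs 0.93).
S > Te: they share group 16; the group trend gives S the larger value.
O > S: they share group 16; the group trend gives O the larger value.
For reference (Pauling): O 3.44, Na 0.93, S 2.58, Te 2.10.
So from lowest to highest: Na < Te < S < O.

Na < Te < S < O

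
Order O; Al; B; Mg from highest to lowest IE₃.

Mg, O, B, Al

IE_3 is the cost of taking one more electron from the +2 cation: O²⁺ still has 4 valence electrons; Al²⁺ still has 1 valence electron; B²⁺ still has 1 valence electron; Mg²⁺ is the bare [Ne] core.
Core electrons are held far more tightly than valence electrons, so Mg tops the IE_3 order.
Valence configurations: O²⁺ [He]2s²2p², Al²⁺ [Ne]3s¹, B²⁺ [He]2s¹.
Approximate IE_3 values (kJ/mol): O 5300, Al 2745, B 3660, Mg 7733.
Putting it together, IE_3: Al < B < O < Mg.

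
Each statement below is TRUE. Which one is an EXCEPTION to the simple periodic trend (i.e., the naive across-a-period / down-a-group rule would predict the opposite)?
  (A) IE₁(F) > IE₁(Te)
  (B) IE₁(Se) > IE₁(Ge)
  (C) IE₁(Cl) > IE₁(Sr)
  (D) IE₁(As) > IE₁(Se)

(D)

The general trend: first ionization energy increases across a period and decreases down a group.
(A) F (period 2, group 17) vs Te (period 5, group 16): the stated order agrees with the simple trend.
(B) Se (period 4, group 16) vs Ge (period 4, group 14): the stated order agrees with the simple trend.
(C) Cl (period 3, group 17) vs Sr (period 5, group 2): the stated order agrees with the simple trend.
(D) As (period 4, group 15) vs Se (period 4, group 16): the stated order contradicts the simple trend.
The exception is (D): Se (4p⁴) ionizes more easily than half-filled As (4p³).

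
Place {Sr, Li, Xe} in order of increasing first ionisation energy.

Li < Sr < Xe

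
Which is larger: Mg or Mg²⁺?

Mg

Forming Mg²⁺ removes 2 electrons from Mg. Fewer electrons for the same nuclear charge means less shielding and a higher Z_eff on the remaining electrons, and for main-group metals the entire outer shell is lost.
A cation is smaller than its parent atom: Mg²⁺ < Mg.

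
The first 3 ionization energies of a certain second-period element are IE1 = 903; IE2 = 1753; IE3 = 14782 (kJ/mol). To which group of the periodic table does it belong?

Look for the largest jump between consecutive ionization energies: IE3/IE2 ≈ 8.4, far larger than any earlier ratio.
That jump marks the point where a core electron is being removed. So the atom has 2 valence electrons.
A main-group element with 2 valence electrons is in group 2.

Group 2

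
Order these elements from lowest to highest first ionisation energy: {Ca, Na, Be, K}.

K, Na, Ca, Be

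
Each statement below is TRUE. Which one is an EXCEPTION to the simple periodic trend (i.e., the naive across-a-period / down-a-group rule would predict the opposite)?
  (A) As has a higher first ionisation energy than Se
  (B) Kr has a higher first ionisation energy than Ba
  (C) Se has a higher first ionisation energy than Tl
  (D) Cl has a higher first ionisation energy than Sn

The general trend: first ionisation energy increases across a period and decreases down a group.
(A) As (period 4, group 15) vs Se (period 4, group 16): the stated order contradicts the simple trend.
(B) Kr (period 4, group 18) vs Ba (period 6, group 2): the stated order agrees with the simple trend.
(C) Se (period 4, group 16) vs Tl (period 6, group 13): the stated order agrees with the simple trend.
(D) Cl (period 3, group 17) vs Sn (period 5, group 14): the stated order agrees with the simple trend.
The exception is (A): Se (4p⁴) ionizes more easily than half-filled As (4p³).

(A)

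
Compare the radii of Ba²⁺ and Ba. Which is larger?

Forming Ba²⁺ removes 2 electrons from Ba. Fewer electrons for the same nuclear charge means less shielding and a higher Z_eff on the remaining electrons, and for main-group metals the entire outer shell is lost.
A cation is smaller than its parent atom: Ba²⁺ < Ba.

Ba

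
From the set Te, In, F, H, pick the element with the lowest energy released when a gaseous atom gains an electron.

In

H is in period 1, group 1; F is in period 2, group 17; In is in period 5, group 13; Te is in period 5, group 16.
Electron affinity generally becomes more exothermic across a period toward the halogens and less exothermic down a group.
These span different periods and groups, so the two trends combine.
H > In: the two effects oppose for this pair; the down-group effect wins (73 vs 29 kJ/mol).
Te > H: period and group pull opposite ways; the across-period shift dominates (190 vs 73 kJ/mol).
F > Te: relative to Te, both the across-period and down-group shifts push F's electron affinity up.
Approximate values (kJ/mol): H 73, F 328, In 29, Te 190.
The lowest energy released when a gaseous atom gains an electron among these belongs to In.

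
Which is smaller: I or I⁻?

Forming I⁻ adds 1 electron to I. More electron–electron repulsion in the same shell, with unchanged nuclear charge, lets the cloud expand.
An anion is larger than its parent atom: I⁻ > I.

I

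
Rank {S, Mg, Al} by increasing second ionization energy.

After 1 electron has been removed, what remains? S⁺ still has 5 valence electrons; Mg⁺ still has 1 valence electron; Al⁺ still has 2 valence electrons.
All are still removing valence electrons, so compare the +1 ions as you would atoms: IE_2 generally rises across a period (higher Z_eff) and falls down a group (larger shell), subject to the usual subshell exceptions.
Valence configurations: S⁺ [Ne]3s²3p³, Mg⁺ [Ne]3s¹, Al⁺ [Ne]3s².
The numbers (kJ/mol): S 2252, Mg 1451, Al 1817.
Overall IE_2 order: Mg < Al < S.

Mg < Al < S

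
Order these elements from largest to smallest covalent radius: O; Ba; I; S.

Ba > I > S > O

O is in period 2, group 16; S is in period 3, group 16; I is in period 5, group 17; Ba is in period 6, group 2.
Across a period the added protons contract the valence shell; down a group each new principal shell makes the atom larger.
Here both period and group differ, so the two effects have to be weighed against each other.
S > O: S sits below O in group 16, so the down-group effect alone puts S larger.
I > S: the two effects oppose for this pair; the down-group effect wins (133 vs 103 pm).
Ba > I: relative to I, both the across-period and down-group shifts push Ba's atomic radius up.
For reference (pm): O 63, S 103, I 133, Ba 196.
So from largest to smallest: Ba > I > S > O.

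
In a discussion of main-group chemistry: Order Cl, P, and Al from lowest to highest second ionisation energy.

Al < P < Cl

Consider each +1 ion: Cl⁺ still has 6 valence electrons; P⁺ still has 4 valence electrons; Al⁺ still has 2 valence electrons.
All are still removing valence electrons, so compare the +1 ions as you would atoms: IE_2 generally rises across a period (higher Z_eff) and falls down a group (larger shell), subject to the usual subshell exceptions.
Valence configurations: Cl⁺ [Ne]3s²3p⁴, P⁺ [Ne]3s²3p², Al⁺ [Ne]3s².
Approximate IE_2 values (kJ/mol): Cl 2298, P 1907, Al 1817.
Overall IE_2 order: Al < P < Cl.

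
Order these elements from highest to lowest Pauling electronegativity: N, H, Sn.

H is in period 1, group 1; N is in period 2, group 15; Sn is in period 5, group 14.
Atoms toward the upper right of the periodic table pull bonding electrons most strongly.
These span different periods and groups, so the two trends combine.
H > Sn: period and group pull opposite ways; the down-group shift dominates (2.20 vs 1.96).
N > H: the two effects oppose for this pair; the across-period effect wins (3.04 vs 2.20).
Approximate values (Pauling): H 2.20, N 3.04, Sn 1.96.
So from highest to lowest: N > H > Sn.

N > H > Sn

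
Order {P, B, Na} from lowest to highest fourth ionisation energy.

The fourth ionization energy removes an electron from the +3 ion. For each element: P³⁺ still has 2 valence electrons; B³⁺ is the bare [He] core; Na³⁺ is already 2 electrons into the core.
Core electrons are held far more tightly than valence electrons, so Na and B top the IE_4 order.
Tabulated IE_4 (kJ/mol): P 4964, B 25026, Na 9543.
Putting it together, IE_4: P < Na < B.

P < Na < B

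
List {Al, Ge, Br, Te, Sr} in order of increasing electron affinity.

Sr, Al, Ge, Te, Br

Al is in period 3, group 13; Ge is in period 4, group 14; Br is in period 4, group 17; Sr is in period 5, group 2; Te is in period 5, group 16.
Atoms with high Z_eff and room in the valence shell (especially the halogens) have the most exothermic electron affinities.
These span different periods and groups, so the two trends combine.
Al > Sr: relative to Sr, both the across-period and down-group shifts push Al's electron affinity up.
Ge > Al: the two effects oppose for this pair; the across-period effect wins (119 vs 42 kJ/mol).
Te > Ge: the two effects oppose for this pair; the across-period effect wins (190 vs 119 kJ/mol).
Br > Te: relative to Te, both the across-period and down-group shifts push Br's electron affinity up.
For reference (kJ/mol): Al 42, Ge 119, Br 325, Sr 5, Te 190.
So from lowest to highest: Sr < Al < Ge < Te < Br.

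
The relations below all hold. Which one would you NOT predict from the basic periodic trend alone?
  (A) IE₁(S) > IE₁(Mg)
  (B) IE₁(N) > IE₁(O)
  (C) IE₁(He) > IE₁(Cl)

(B)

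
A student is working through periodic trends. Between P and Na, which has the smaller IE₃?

P

After 2 electrons have been removed, what remains? P²⁺ still has 3 valence electrons; Na²⁺ is already 1 electron into the core.
Breaking into a closed-shell core is much more expensive than removing a leftover valence electron — Na has the largest IE_3 here.
The numbers (kJ/mol): P 2914, Na 6910.
Hence IE_3: P < Na.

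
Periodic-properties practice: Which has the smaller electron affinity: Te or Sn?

Sn

Sn is in period 5, group 14; Te is in period 5, group 16.
Atoms with high Z_eff and room in the valence shell (especially the halogens) have the most exothermic electron affinities.
All lie in period 5, so electron affinity increases left to right.
So Sn has the smaller electron affinity (Sn < Te).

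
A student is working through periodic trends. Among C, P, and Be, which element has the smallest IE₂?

Be

The second ionization energy removes an electron from the +1 ion. For each element: C⁺ still has 3 valence electrons; P⁺ still has 4 valence electrons; Be⁺ still has 1 valence electron.
All are still removing valence electrons, so compare the +1 ions as you would atoms: IE_2 generally rises across a period (higher Z_eff) and falls down a group (larger shell), subject to the usual subshell exceptions.
Valence configurations: C⁺ [He]2s²2p¹, P⁺ [Ne]3s²3p², Be⁺ [He]2s¹.
The numbers (kJ/mol): C 2353, P 1907, Be 1757.
Hence IE_2: Be < P < C.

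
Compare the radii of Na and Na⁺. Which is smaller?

Na⁺

Forming Na⁺ removes 1 electron from Na. Fewer electrons for the same nuclear charge means less shielding and a higher Z_eff on the remaining electrons, and for main-group metals the entire outer shell is lost.
A cation is smaller than its parent atom: Na⁺ < Na.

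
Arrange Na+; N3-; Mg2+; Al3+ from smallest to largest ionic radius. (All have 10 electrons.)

All of these have 10 electrons, so size is governed by nuclear charge alone: the more protons, the stronger the pull on the same electron cloud, and the smaller the ion.
Nuclear charges: Al3+ (Z=13), Mg2+ (Z=12), Na+ (Z=11), N3- (Z=7).
Smallest to largest: Al3+ < Mg2+ < Na+ < N3-.

Al3+ < Mg2+ < Na+ < N3-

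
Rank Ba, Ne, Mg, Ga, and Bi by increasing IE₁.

Ne is in period 2, group 18; Mg is in period 3, group 2; Ga is in period 4, group 13; Ba is in period 6, group 2; Bi is in period 6, group 15.
Removing the outermost electron gets harder across a period and easier down a group.
These span different periods and groups, so the two trends combine.
Ga > Ba: both effects reinforce here, so Ga is clearly the higher of the two.
Bi > Ga: the two effects oppose for this pair; the across-period effect wins (703 vs 579 kJ/mol).
Mg > Bi: period and group pull opposite ways; the down-group shift dominates (738 vs 703 kJ/mol).
Ne > Mg: both effects reinforce here, so Ne is clearly the higher of the two.
Tabulated first ionization energy (kJ/mol): Ne 2081, Mg 738, Ga 579, Ba 503, Bi 703.
So from lowest to highest: Ba < Ga < Bi < Mg < Ne.

Ba < Ga < Bi < Mg < Ne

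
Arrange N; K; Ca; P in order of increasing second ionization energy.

The second ionization energy removes an electron from the +1 ion. For each element: N⁺ still has 4 valence electrons; K⁺ is the bare [Ar] core; Ca⁺ still has 1 valence electron; P⁺ still has 4 valence electrons.
Breaking into a closed-shell core is much more expensive than removing a leftover valence electron — K has the largest IE_2 here.
Valence configurations: N⁺ [He]2s²2p², Ca⁺ [Ar]4s¹, P⁺ [Ne]3s²3p².
Tabulated IE_2 (kJ/mol): N 2856, K 3052, Ca 1145, P 1907.
Hence IE_2: Ca < P < N < K.

Ca < P < N < K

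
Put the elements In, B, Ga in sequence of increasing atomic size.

B < Ga < In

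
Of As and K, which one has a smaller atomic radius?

As

K is in period 4, group 1; As is in period 4, group 15.
Moving right in a period, electrons are added to the same shell under a stronger nuclear pull, so atoms get smaller; moving down, a new shell is opened and atoms get larger.
All lie in period 4, so atomic radius increases right to left.
So As has the smaller atomic radius (As < K).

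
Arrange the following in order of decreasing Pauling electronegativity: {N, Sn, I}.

N, I, Sn

N is in period 2, group 15; Sn is in period 5, group 14; I is in period 5, group 17.
EN rises left→right (higher Z_eff, smaller atoms) and falls top→bottom (larger, more shielded atoms).
These span different periods and groups, so the two trends combine.
I > Sn: I lies to the right of Sn in period 5, so the across-period effect alone puts I higher.
N > I: the two effects oppose for this pair; the down-group effect wins (3.04 vs 2.66).
For reference (Pauling): N 3.04, Sn 1.96, I 2.66.
So from highest to lowest: N > I > Sn.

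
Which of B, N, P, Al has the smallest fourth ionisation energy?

P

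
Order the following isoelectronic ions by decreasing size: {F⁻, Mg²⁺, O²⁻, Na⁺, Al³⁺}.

O²⁻, F⁻, Na⁺, Mg²⁺, Al³⁺

All of these have 10 electrons, so size is governed by nuclear charge alone: the more protons, the stronger the pull on the same electron cloud, and the smaller the ion.
Nuclear charges: Al³⁺ (Z=13), Mg²⁺ (Z=12), Na⁺ (Z=11), F⁻ (Z=9), O²⁻ (Z=8).
Largest to smallest: O²⁻ > F⁻ > Na⁺ > Mg²⁺ > Al³⁺.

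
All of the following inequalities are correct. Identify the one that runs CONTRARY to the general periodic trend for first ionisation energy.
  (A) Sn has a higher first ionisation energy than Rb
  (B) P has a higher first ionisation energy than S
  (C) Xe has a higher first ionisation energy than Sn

(B)

The general trend: first ionisation energy increases across a period and decreases down a group.
(A) Sn (period 5, group 14) vs Rb (period 5, group 1): the stated order agrees with the simple trend.
(B) P (period 3, group 15) vs S (period 3, group 16): the stated order contradicts the simple trend.
(C) Xe (period 5, group 18) vs Sn (period 5, group 14): the stated order agrees with the simple trend.
The exception is (B): S (3p⁴) ionizes more easily than half-filled P (3p³) because the paired 3p electron in S is pushed out by e⁻–e⁻ repulsion.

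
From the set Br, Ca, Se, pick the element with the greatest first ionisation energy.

Across a period the outer electron is held more tightly (higher IE₁); down a group it sits in a higher shell, more shielded, and comes off more easily.
All lie in period 4, so first ionization energy increases left to right.
The greatest first ionisation energy among these belongs to Br.

Br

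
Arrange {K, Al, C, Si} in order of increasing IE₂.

Si < Al < C < K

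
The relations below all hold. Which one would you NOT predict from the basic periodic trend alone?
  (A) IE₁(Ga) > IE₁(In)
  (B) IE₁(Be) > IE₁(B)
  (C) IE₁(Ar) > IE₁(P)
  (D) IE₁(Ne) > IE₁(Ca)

(B)

The general trend: first ionization energy increases across a period and decreases down a group.
(A) Ga (period 4, group 13) vs In (period 5, group 13): the stated order agrees with the simple trend.
(B) Be (period 2, group 2) vs B (period 2, group 13): the stated order contradicts the simple trend.
(C) Ar (period 3, group 18) vs P (period 3, group 15): the stated order agrees with the simple trend.
(D) Ne (period 2, group 18) vs Ca (period 4, group 2): the stated order agrees with the simple trend.
The exception is (B): removing B's lone 2p electron is easier than breaking Be's filled 2s².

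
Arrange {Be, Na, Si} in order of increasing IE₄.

Si < Na < Be

IE_4 is the cost of taking one more electron from the +3 cation: Be³⁺ is already 1 electron into the core; Na³⁺ is already 2 electrons into the core; Si³⁺ still has 1 valence electron.
Breaking into a closed-shell core is much more expensive than removing a leftover valence electron — Na and Be have the largest IE_4 here.
Tabulated IE_4 (kJ/mol): Be 21007, Na 9543, Si 4356.
Overall IE_4 order: Si < Na < Be.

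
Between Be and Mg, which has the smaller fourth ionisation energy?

Mg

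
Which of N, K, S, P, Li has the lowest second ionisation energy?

P

IE_2 is the cost of taking one more electron from the +1 cation: N⁺ still has 4 valence electrons; K⁺ is the bare [Ar] core; S⁺ still has 5 valence electrons; P⁺ still has 4 valence electrons; Li⁺ is the bare [He] core.
Pulling an electron out of a noble-gas core costs far more than removing a remaining valence electron, so K and Li sit at the high end of IE_2.
Valence configurations: N⁺ [He]2s²2p², S⁺ [Ne]3s²3p³, P⁺ [Ne]3s²3p².
Approximate IE_2 values (kJ/mol): N 2856, K 3052, S 2252, P 1907, Li 7298.
Putting it together, IE_2: P < S < N < K < Li.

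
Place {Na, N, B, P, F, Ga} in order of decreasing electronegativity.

Electronegativity increases across a period and decreases down a group, tracking effective nuclear charge and atomic size.
Here both period and group differ, so the two effects have to be weighed against each other.
Ga > Na: period and group pull opposite ways; the across-period shift dominates (1.81 vs 0.93).
B > Ga: they share group 13; the group trend gives B the larger value.
P > B: the two effects oppose for this pair; the across-period effect wins (2.19 vs 2.04).
N > P: they share group 15; the group trend gives N the larger value.
F > N: F lies to the right of N in period 2, so the across-period effect alone puts F higher.
Approximate values (Pauling): B 2.04, N 3.04, F 3.98, Na 0.93, P 2.19, Ga 1.81.
So from highest to lowest: F > N > P > B > Ga > Na.

F > N > P > B > Ga > Na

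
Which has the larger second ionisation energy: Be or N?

N

Consider each +1 ion: Be⁺ still has 1 valence electron; N⁺ still has 4 valence electrons.
All are still removing valence electrons, so compare the +1 ions as you would atoms: IE_2 generally rises across a period (higher Z_eff) and falls down a group (larger shell), subject to the usual subshell exceptions.
Valence configurations: Be⁺ [He]2s¹, N⁺ [He]2s²2p².
Approximate IE_2 values (kJ/mol): Be 1757, N 2856.
So the second ionization energies run Be < N.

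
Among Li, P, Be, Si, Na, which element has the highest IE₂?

Consider each +1 ion: Li⁺ is the bare [He] core; P⁺ still has 4 valence electrons; Be⁺ still has 1 valence electron; Si⁺ still has 3 valence electrons; Na⁺ is the bare [Ne] core.
Core electrons are held far more tightly than valence electrons, so Na and Li top the IE_2 order.
Valence configurations: P⁺ [Ne]3s²3p², Be⁺ [He]2s¹, Si⁺ [Ne]3s²3p¹.
The numbers (kJ/mol): Li 7298, P 1907, Be 1757, Si 1577, Na 4562.
Putting it together, IE_2: Si < Be < P < Na < Li.

Li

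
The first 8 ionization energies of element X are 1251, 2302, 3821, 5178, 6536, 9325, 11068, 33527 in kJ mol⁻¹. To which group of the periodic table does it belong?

Group 17

Look for the largest jump between consecutive ionization energies: IE8/IE7 ≈ 3.0, far larger than any earlier ratio.
That jump marks the point where a core electron is being removed. So the atom has 7 valence electrons.
A main-group element with 7 valence electrons is in group 17.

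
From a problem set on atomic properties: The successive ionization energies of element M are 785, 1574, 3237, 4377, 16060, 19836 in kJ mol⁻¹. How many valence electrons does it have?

Look for the largest jump between consecutive ionization energies: IE5/IE4 ≈ 3.7, far larger than any earlier ratio.
That jump marks the point where a core electron is being removed. So the atom has 4 valence electrons.

4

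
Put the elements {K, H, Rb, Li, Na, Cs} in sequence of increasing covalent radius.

H < Li < Na < K < Rb < Cs

H is in period 1, group 1; Li is in period 2, group 1; Na is in period 3, group 1; K is in period 4, group 1; Rb is in period 5, group 1; Cs is in period 6, group 1.
Atomic radius shrinks across a period as nuclear charge pulls the same shell inward, and grows down a group as new shells are added.
All are in group 1, so atomic radius increases down the group.
So from smallest to largest: H < Li < Na < K < Rb < Cs.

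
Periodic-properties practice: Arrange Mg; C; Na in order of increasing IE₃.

C < Na < Mg

IE_3 is the cost of taking one more electron from the +2 cation: Mg²⁺ is the bare [Ne] core; C²⁺ still has 2 valence electrons; Na²⁺ is already 1 electron into the core.
Core electrons are held far more tightly than valence electrons, so Na and Mg top the IE_3 order.
The numbers (kJ/mol): Mg 7733, C 4620, Na 6910.
Putting it together, IE_3: C < Na < Mg.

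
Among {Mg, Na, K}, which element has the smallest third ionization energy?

IE_3 is the cost of taking one more electron from the +2 cation: Mg²⁺ is the bare [Ne] core; Na²⁺ is already 1 electron into the core; K²⁺ is already 1 electron into the core.
All of these are removing an electron from a noble-gas core or deeper; the smaller core (lower principal quantum number) is held far more tightly, and within a period the higher nuclear charge binds the same core more tightly.
Tabulated IE_3 (kJ/mol): Mg 7733, Na 6910, K 4420.
Putting it together, IE_3: K < Na < Mg.

K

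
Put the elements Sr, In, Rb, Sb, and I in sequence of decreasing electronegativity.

Rb is in period 5, group 1; Sr is in period 5, group 2; In is in period 5, group 13; Sb is in period 5, group 15; I is in period 5, group 17.
Atoms toward the upper right of the periodic table pull bonding electrons most strongly.
All lie in period 5, so electronegativity increases left to right.
So from highest to lowest: I > Sb > In > Sr > Rb.

I > Sb > In > Sr > Rb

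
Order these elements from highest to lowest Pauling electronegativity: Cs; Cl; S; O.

O is in period 2, group 16; S is in period 3, group 16; Cl is in period 3, group 17; Cs is in period 6, group 1.
Electronegativity increases across a period and decreases down a group, tracking effective nuclear charge and atomic size.
Neither a single period nor a single group — weigh both effects.
S > Cs: relative to Cs, both the across-period and down-group shifts push S's electronegativity up.
Cl > S: Cl lies to the right of S in period 3, so the across-period effect alone puts Cl higher.
O > Cl: the two effects oppose for this pair; the down-group effect wins (3.44 vs 3.16).
Approximate values (Pauling): O 3.44, S 2.58, Cl 3.16, Cs 0.79.
So from highest to lowest: O > Cl > S > Cs.

O, Cl, S, Cs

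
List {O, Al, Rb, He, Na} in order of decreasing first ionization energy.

He is in period 1, group 18; O is in period 2, group 16; Na is in period 3, group 1; Al is in period 3, group 13; Rb is in period 5, group 1.
Across a period the outer electron is held more tightly (higher IE₁); down a group it sits in a higher shell, more shielded, and comes off more easily.
Here both period and group differ, so the two effects have to be weighed against each other.
Na > Rb: Na sits above Rb in group 1, so the down-group effect alone puts Na higher.
Al > Na: both are in period 3; the period trend gives Al the larger value.
O > Al: relative to Al, both the across-period and down-group shifts push O's first ionization energy up.
He > O: both effects reinforce here, so He is clearly the higher of the two.
Tabulated first ionization energy (kJ/mol): He 2372, O 1314, Na 496, Al 578, Rb 403.
So from highest to lowest: He > O > Al > Na > Rb.

He, O, Al, Na, Rb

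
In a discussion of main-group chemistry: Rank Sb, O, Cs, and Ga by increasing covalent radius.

O is in period 2, group 16; Ga is in period 4, group 13; Sb is in period 5, group 15; Cs is in period 6, group 1.
Across a period the added protons contract the valence shell; down a group each new principal shell makes the atom larger.
Here both period and group differ, so the two effects have to be weighed against each other.
Ga > O: both effects reinforce here, so Ga is clearly the larger of the two.
Sb > Ga: period and group pull opposite ways; the down-group shift dominates (140 vs 124 pm).
Cs > Sb: relative to Sb, both the across-period and down-group shifts push Cs's atomic radius up.
For reference (pm): O 63, Ga 124, Sb 140, Cs 232.
So from smallest to largest: O < Ga < Sb < Cs.

O < Ga < Sb < Cs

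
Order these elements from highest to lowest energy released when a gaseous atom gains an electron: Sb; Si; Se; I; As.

Si is in period 3, group 14; As is in period 4, group 15; Se is in period 4, group 16; Sb is in period 5, group 15; I is in period 5, group 17.
EA tends to increase across a period and decrease down a group, though the pattern is less regular than for IE or radius.
Here both period and group differ, so the two effects have to be weighed against each other.
Sb > As: this pair runs against the simple trend — see the exception note.
Si > Sb: the two effects oppose for this pair; the down-group effect wins (134 vs 103 kJ/mol).
Se > Si: period and group pull opposite ways; the across-period shift dominates (195 vs 134 kJ/mol).
I > Se: the two effects oppose for this pair; the across-period effect wins (295 vs 195 kJ/mol).
Note the exception: Sb has a higher electron affinity than As, contrary to the simple trend — both are half-filled np³, but the pairing/repulsion penalty for the added electron shrinks as the p orbitals become larger and more diffuse down the group, and for Sb that outweighs the weaker nuclear attraction.
For reference (kJ/mol): Si 134, As 78, Se 195, Sb 103, I 295.
So from highest to lowest: I > Se > Si > Sb > As.

I, Se, Si, Sb, As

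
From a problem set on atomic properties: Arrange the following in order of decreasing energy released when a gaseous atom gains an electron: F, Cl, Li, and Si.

Cl, F, Si, Li

Electron affinity generally becomes more exothermic across a period toward the halogens and less exothermic down a group.
Neither a single period nor a single group — weigh both effects.
Si > Li: the two effects oppose for this pair; the across-period effect wins (134 vs 60 kJ/mol).
F > Si: both effects reinforce here, so F is clearly the higher of the two.
Cl > F: this pair runs against the simple trend — see the exception note.
Note the exception: Cl has a higher electron affinity than F, contrary to the simple trend — F's small 2p subshell makes the incoming electron feel strong e⁻–e⁻ repulsion, so Cl actually releases more energy on gaining an electron.
Tabulated electron affinity (kJ/mol): Li 60, F 328, Si 134, Cl 349.
So from highest to lowest: Cl > F > Si > Li.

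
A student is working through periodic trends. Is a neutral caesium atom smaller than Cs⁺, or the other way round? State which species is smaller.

Forming Cs⁺ removes 1 electron from Cs. Fewer electrons for the same nuclear charge means less shielding and a higher Z_eff on the remaining electrons, and for main-group metals the entire outer shell is lost.
A cation is smaller than its parent atom: Cs⁺ < Cs.

Cs⁺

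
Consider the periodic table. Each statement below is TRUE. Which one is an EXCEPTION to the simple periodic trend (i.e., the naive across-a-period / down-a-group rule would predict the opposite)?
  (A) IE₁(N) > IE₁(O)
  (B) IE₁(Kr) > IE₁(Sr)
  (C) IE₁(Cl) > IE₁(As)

The general trend: first ionisation energy increases across a period and decreases down a group.
(A) N (period 2, group 15) vs O (period 2, group 16): the stated order contradicts the simple trend.
(B) Kr (period 4, group 18) vs Sr (period 5, group 2): the stated order agrees with the simple trend.
(C) Cl (period 3, group 17) vs As (period 4, group 15): the stated order agrees with the simple trend.
The exception is (A): pairing an electron in O's 2p⁴ costs repulsion energy, so O ionizes more easily than half-filled N (2p³).

(A)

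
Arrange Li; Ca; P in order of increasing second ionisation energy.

Consider each +1 ion: Li⁺ is the bare [He] core; Ca⁺ still has 1 valence electron; P⁺ still has 4 valence electrons.
Breaking into a closed-shell core is much more expensive than removing a leftover valence electron — Li has the largest IE_2 here.
Valence configurations: Ca⁺ [Ar]4s¹, P⁺ [Ne]3s²3p².
Approximate IE_2 values (kJ/mol): Li 7298, Ca 1145, P 1907.
Putting it together, IE_2: Ca < P < Li.

Ca < P < Li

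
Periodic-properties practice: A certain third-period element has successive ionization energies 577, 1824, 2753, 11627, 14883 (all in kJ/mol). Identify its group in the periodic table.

Group 13

Look for the largest jump between consecutive ionization energies: IE4/IE3 ≈ 4.2, far larger than any earlier ratio.
That jump marks the point where a core electron is being removed. So the atom has 3 valence electrons.
A main-group element with 3 valence electrons is in group 13.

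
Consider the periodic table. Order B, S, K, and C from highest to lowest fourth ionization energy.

B > C > K > S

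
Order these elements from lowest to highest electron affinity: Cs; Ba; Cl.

Ba < Cs < Cl

Adding an electron releases more energy for atoms nearer the top right (short of the noble gases).
Neither a single period nor a single group — weigh both effects.
Cs > Ba: this pair runs against the simple trend — see the exception note.
Cl > Cs: relative to Cs, both the across-period and down-group shifts push Cl's electron affinity up.
Note the exception: Cs has a higher electron affinity than Ba, contrary to the simple trend — adding an electron to Ba (ns²) has to open a new, higher-energy np subshell, which is unfavourable.
Tabulated electron affinity (kJ/mol): Cl 349, Cs 46, Ba 14.
So from lowest to highest: Ba < Cs < Cl.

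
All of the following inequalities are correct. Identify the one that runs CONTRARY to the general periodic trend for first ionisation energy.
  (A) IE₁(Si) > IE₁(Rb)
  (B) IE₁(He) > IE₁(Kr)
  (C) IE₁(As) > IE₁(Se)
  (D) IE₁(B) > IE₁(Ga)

(C)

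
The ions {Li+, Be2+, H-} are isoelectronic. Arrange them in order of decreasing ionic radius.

All of these have 2 electrons, so size is governed by nuclear charge alone: the more protons, the stronger the pull on the same electron cloud, and the smaller the ion.
Nuclear charges: Be2+ (Z=4), Li+ (Z=3), H- (Z=1).
Largest to smallest: H- > Li+ > Be2+.

H- > Li+ > Be2+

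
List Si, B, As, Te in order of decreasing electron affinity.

Te > Si > As > B

B is in period 2, group 13; Si is in period 3, group 14; As is in period 4, group 15; Te is in period 5, group 16.
Atoms with high Z_eff and room in the valence shell (especially the halogens) have the most exothermic electron affinities.
These sit on a diagonal, where the across-period and down-group effects partly cancel.
As > B: the two effects oppose for this pair; the across-period effect wins (78 vs 27 kJ/mol).
Si > As: period and group pull opposite ways; the down-group shift dominates (134 vs 78 kJ/mol).
Te > Si: period and group pull opposite ways; the across-period shift dominates (190 vs 134 kJ/mol).
Approximate values (kJ/mol): B 27, Si 134, As 78, Te 190.
So from highest to lowest: Te > Si > As > B.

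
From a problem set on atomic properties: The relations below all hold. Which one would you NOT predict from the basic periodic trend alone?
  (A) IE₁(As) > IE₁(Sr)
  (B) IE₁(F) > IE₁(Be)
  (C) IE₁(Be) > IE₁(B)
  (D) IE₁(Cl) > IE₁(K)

The general trend: first ionization energy increases across a period and decreases down a group.
(A) As (period 4, group 15) vs Sr (period 5, group 2): the stated order agrees with the simple trend.
(B) F (period 2, group 17) vs Be (period 2, group 2): the stated order agrees with the simple trend.
(C) Be (period 2, group 2) vs B (period 2, group 13): the stated order contradicts the simple trend.
(D) Cl (period 3, group 17) vs K (period 4, group 1): the stated order agrees with the simple trend.
The exception is (C): removing B's lone 2p electron is easier than breaking Be's filled 2s².

(C)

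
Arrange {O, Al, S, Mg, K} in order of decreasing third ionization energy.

Mg > O > K > S > Al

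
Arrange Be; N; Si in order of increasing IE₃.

Si < N < Be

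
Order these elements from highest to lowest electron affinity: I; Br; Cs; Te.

Atoms with high Z_eff and room in the valence shell (especially the halogens) have the most exothermic electron affinities.
Neither a single period nor a single group — weigh both effects.
Te > Cs: both effects reinforce here, so Te is clearly the higher of the two.
I > Te: both are in period 5; the period trend gives I the larger value.
Br > I: they share group 17; the group trend gives Br the larger value.
For reference (kJ/mol): Br 325, Te 190, I 295, Cs 46.
So from highest to lowest: Br > I > Te > Cs.

Br > I > Te > Cs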